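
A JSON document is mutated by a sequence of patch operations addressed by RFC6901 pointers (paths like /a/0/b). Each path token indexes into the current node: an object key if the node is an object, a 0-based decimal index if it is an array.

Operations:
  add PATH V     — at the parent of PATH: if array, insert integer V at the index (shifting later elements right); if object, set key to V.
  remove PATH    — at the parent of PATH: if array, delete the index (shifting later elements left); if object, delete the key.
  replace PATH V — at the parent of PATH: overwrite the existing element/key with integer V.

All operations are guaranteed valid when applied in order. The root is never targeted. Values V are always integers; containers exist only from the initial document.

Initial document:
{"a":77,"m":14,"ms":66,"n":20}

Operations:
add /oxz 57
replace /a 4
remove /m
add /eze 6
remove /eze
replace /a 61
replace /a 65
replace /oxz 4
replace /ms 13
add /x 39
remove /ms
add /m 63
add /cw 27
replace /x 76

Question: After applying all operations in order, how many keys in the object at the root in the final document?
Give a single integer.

Answer: 6

Derivation:
After op 1 (add /oxz 57): {"a":77,"m":14,"ms":66,"n":20,"oxz":57}
After op 2 (replace /a 4): {"a":4,"m":14,"ms":66,"n":20,"oxz":57}
After op 3 (remove /m): {"a":4,"ms":66,"n":20,"oxz":57}
After op 4 (add /eze 6): {"a":4,"eze":6,"ms":66,"n":20,"oxz":57}
After op 5 (remove /eze): {"a":4,"ms":66,"n":20,"oxz":57}
After op 6 (replace /a 61): {"a":61,"ms":66,"n":20,"oxz":57}
After op 7 (replace /a 65): {"a":65,"ms":66,"n":20,"oxz":57}
After op 8 (replace /oxz 4): {"a":65,"ms":66,"n":20,"oxz":4}
After op 9 (replace /ms 13): {"a":65,"ms":13,"n":20,"oxz":4}
After op 10 (add /x 39): {"a":65,"ms":13,"n":20,"oxz":4,"x":39}
After op 11 (remove /ms): {"a":65,"n":20,"oxz":4,"x":39}
After op 12 (add /m 63): {"a":65,"m":63,"n":20,"oxz":4,"x":39}
After op 13 (add /cw 27): {"a":65,"cw":27,"m":63,"n":20,"oxz":4,"x":39}
After op 14 (replace /x 76): {"a":65,"cw":27,"m":63,"n":20,"oxz":4,"x":76}
Size at the root: 6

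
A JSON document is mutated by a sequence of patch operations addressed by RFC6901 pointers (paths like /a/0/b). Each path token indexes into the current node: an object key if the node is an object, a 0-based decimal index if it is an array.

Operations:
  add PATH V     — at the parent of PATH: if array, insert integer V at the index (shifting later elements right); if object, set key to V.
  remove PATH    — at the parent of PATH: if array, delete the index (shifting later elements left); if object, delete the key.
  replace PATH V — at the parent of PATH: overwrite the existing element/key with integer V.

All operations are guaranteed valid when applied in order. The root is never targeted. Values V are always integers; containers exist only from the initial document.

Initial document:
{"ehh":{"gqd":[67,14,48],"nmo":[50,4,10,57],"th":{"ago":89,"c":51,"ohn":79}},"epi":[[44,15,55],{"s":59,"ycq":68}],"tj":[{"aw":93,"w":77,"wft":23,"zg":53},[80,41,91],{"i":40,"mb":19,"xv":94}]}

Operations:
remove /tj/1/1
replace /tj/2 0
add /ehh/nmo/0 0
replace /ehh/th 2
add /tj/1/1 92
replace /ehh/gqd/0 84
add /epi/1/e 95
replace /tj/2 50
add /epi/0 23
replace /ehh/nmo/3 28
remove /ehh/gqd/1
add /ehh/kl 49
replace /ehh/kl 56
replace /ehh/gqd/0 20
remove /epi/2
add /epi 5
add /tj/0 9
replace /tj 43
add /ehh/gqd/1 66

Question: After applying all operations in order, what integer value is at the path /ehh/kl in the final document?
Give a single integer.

After op 1 (remove /tj/1/1): {"ehh":{"gqd":[67,14,48],"nmo":[50,4,10,57],"th":{"ago":89,"c":51,"ohn":79}},"epi":[[44,15,55],{"s":59,"ycq":68}],"tj":[{"aw":93,"w":77,"wft":23,"zg":53},[80,91],{"i":40,"mb":19,"xv":94}]}
After op 2 (replace /tj/2 0): {"ehh":{"gqd":[67,14,48],"nmo":[50,4,10,57],"th":{"ago":89,"c":51,"ohn":79}},"epi":[[44,15,55],{"s":59,"ycq":68}],"tj":[{"aw":93,"w":77,"wft":23,"zg":53},[80,91],0]}
After op 3 (add /ehh/nmo/0 0): {"ehh":{"gqd":[67,14,48],"nmo":[0,50,4,10,57],"th":{"ago":89,"c":51,"ohn":79}},"epi":[[44,15,55],{"s":59,"ycq":68}],"tj":[{"aw":93,"w":77,"wft":23,"zg":53},[80,91],0]}
After op 4 (replace /ehh/th 2): {"ehh":{"gqd":[67,14,48],"nmo":[0,50,4,10,57],"th":2},"epi":[[44,15,55],{"s":59,"ycq":68}],"tj":[{"aw":93,"w":77,"wft":23,"zg":53},[80,91],0]}
After op 5 (add /tj/1/1 92): {"ehh":{"gqd":[67,14,48],"nmo":[0,50,4,10,57],"th":2},"epi":[[44,15,55],{"s":59,"ycq":68}],"tj":[{"aw":93,"w":77,"wft":23,"zg":53},[80,92,91],0]}
After op 6 (replace /ehh/gqd/0 84): {"ehh":{"gqd":[84,14,48],"nmo":[0,50,4,10,57],"th":2},"epi":[[44,15,55],{"s":59,"ycq":68}],"tj":[{"aw":93,"w":77,"wft":23,"zg":53},[80,92,91],0]}
After op 7 (add /epi/1/e 95): {"ehh":{"gqd":[84,14,48],"nmo":[0,50,4,10,57],"th":2},"epi":[[44,15,55],{"e":95,"s":59,"ycq":68}],"tj":[{"aw":93,"w":77,"wft":23,"zg":53},[80,92,91],0]}
After op 8 (replace /tj/2 50): {"ehh":{"gqd":[84,14,48],"nmo":[0,50,4,10,57],"th":2},"epi":[[44,15,55],{"e":95,"s":59,"ycq":68}],"tj":[{"aw":93,"w":77,"wft":23,"zg":53},[80,92,91],50]}
After op 9 (add /epi/0 23): {"ehh":{"gqd":[84,14,48],"nmo":[0,50,4,10,57],"th":2},"epi":[23,[44,15,55],{"e":95,"s":59,"ycq":68}],"tj":[{"aw":93,"w":77,"wft":23,"zg":53},[80,92,91],50]}
After op 10 (replace /ehh/nmo/3 28): {"ehh":{"gqd":[84,14,48],"nmo":[0,50,4,28,57],"th":2},"epi":[23,[44,15,55],{"e":95,"s":59,"ycq":68}],"tj":[{"aw":93,"w":77,"wft":23,"zg":53},[80,92,91],50]}
After op 11 (remove /ehh/gqd/1): {"ehh":{"gqd":[84,48],"nmo":[0,50,4,28,57],"th":2},"epi":[23,[44,15,55],{"e":95,"s":59,"ycq":68}],"tj":[{"aw":93,"w":77,"wft":23,"zg":53},[80,92,91],50]}
After op 12 (add /ehh/kl 49): {"ehh":{"gqd":[84,48],"kl":49,"nmo":[0,50,4,28,57],"th":2},"epi":[23,[44,15,55],{"e":95,"s":59,"ycq":68}],"tj":[{"aw":93,"w":77,"wft":23,"zg":53},[80,92,91],50]}
After op 13 (replace /ehh/kl 56): {"ehh":{"gqd":[84,48],"kl":56,"nmo":[0,50,4,28,57],"th":2},"epi":[23,[44,15,55],{"e":95,"s":59,"ycq":68}],"tj":[{"aw":93,"w":77,"wft":23,"zg":53},[80,92,91],50]}
After op 14 (replace /ehh/gqd/0 20): {"ehh":{"gqd":[20,48],"kl":56,"nmo":[0,50,4,28,57],"th":2},"epi":[23,[44,15,55],{"e":95,"s":59,"ycq":68}],"tj":[{"aw":93,"w":77,"wft":23,"zg":53},[80,92,91],50]}
After op 15 (remove /epi/2): {"ehh":{"gqd":[20,48],"kl":56,"nmo":[0,50,4,28,57],"th":2},"epi":[23,[44,15,55]],"tj":[{"aw":93,"w":77,"wft":23,"zg":53},[80,92,91],50]}
After op 16 (add /epi 5): {"ehh":{"gqd":[20,48],"kl":56,"nmo":[0,50,4,28,57],"th":2},"epi":5,"tj":[{"aw":93,"w":77,"wft":23,"zg":53},[80,92,91],50]}
After op 17 (add /tj/0 9): {"ehh":{"gqd":[20,48],"kl":56,"nmo":[0,50,4,28,57],"th":2},"epi":5,"tj":[9,{"aw":93,"w":77,"wft":23,"zg":53},[80,92,91],50]}
After op 18 (replace /tj 43): {"ehh":{"gqd":[20,48],"kl":56,"nmo":[0,50,4,28,57],"th":2},"epi":5,"tj":43}
After op 19 (add /ehh/gqd/1 66): {"ehh":{"gqd":[20,66,48],"kl":56,"nmo":[0,50,4,28,57],"th":2},"epi":5,"tj":43}
Value at /ehh/kl: 56

Answer: 56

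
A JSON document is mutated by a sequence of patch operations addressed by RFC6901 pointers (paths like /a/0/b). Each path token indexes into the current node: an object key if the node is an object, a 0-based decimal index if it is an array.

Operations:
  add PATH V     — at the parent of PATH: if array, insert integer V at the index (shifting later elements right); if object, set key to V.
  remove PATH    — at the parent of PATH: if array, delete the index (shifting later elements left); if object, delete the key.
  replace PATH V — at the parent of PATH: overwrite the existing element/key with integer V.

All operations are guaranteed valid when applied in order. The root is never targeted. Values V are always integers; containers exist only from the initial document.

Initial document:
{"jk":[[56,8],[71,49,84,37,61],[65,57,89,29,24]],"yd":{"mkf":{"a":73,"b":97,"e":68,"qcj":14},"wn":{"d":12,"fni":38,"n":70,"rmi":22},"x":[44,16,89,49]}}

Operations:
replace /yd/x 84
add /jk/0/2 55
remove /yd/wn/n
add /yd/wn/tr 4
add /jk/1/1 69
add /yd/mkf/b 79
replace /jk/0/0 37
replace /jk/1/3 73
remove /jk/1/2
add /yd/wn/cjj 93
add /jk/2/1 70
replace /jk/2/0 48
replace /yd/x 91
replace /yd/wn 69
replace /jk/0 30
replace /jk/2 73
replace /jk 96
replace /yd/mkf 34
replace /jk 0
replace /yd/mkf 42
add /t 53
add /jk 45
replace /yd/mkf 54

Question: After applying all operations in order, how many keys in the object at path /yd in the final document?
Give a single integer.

Answer: 3

Derivation:
After op 1 (replace /yd/x 84): {"jk":[[56,8],[71,49,84,37,61],[65,57,89,29,24]],"yd":{"mkf":{"a":73,"b":97,"e":68,"qcj":14},"wn":{"d":12,"fni":38,"n":70,"rmi":22},"x":84}}
After op 2 (add /jk/0/2 55): {"jk":[[56,8,55],[71,49,84,37,61],[65,57,89,29,24]],"yd":{"mkf":{"a":73,"b":97,"e":68,"qcj":14},"wn":{"d":12,"fni":38,"n":70,"rmi":22},"x":84}}
After op 3 (remove /yd/wn/n): {"jk":[[56,8,55],[71,49,84,37,61],[65,57,89,29,24]],"yd":{"mkf":{"a":73,"b":97,"e":68,"qcj":14},"wn":{"d":12,"fni":38,"rmi":22},"x":84}}
After op 4 (add /yd/wn/tr 4): {"jk":[[56,8,55],[71,49,84,37,61],[65,57,89,29,24]],"yd":{"mkf":{"a":73,"b":97,"e":68,"qcj":14},"wn":{"d":12,"fni":38,"rmi":22,"tr":4},"x":84}}
After op 5 (add /jk/1/1 69): {"jk":[[56,8,55],[71,69,49,84,37,61],[65,57,89,29,24]],"yd":{"mkf":{"a":73,"b":97,"e":68,"qcj":14},"wn":{"d":12,"fni":38,"rmi":22,"tr":4},"x":84}}
After op 6 (add /yd/mkf/b 79): {"jk":[[56,8,55],[71,69,49,84,37,61],[65,57,89,29,24]],"yd":{"mkf":{"a":73,"b":79,"e":68,"qcj":14},"wn":{"d":12,"fni":38,"rmi":22,"tr":4},"x":84}}
After op 7 (replace /jk/0/0 37): {"jk":[[37,8,55],[71,69,49,84,37,61],[65,57,89,29,24]],"yd":{"mkf":{"a":73,"b":79,"e":68,"qcj":14},"wn":{"d":12,"fni":38,"rmi":22,"tr":4},"x":84}}
After op 8 (replace /jk/1/3 73): {"jk":[[37,8,55],[71,69,49,73,37,61],[65,57,89,29,24]],"yd":{"mkf":{"a":73,"b":79,"e":68,"qcj":14},"wn":{"d":12,"fni":38,"rmi":22,"tr":4},"x":84}}
After op 9 (remove /jk/1/2): {"jk":[[37,8,55],[71,69,73,37,61],[65,57,89,29,24]],"yd":{"mkf":{"a":73,"b":79,"e":68,"qcj":14},"wn":{"d":12,"fni":38,"rmi":22,"tr":4},"x":84}}
After op 10 (add /yd/wn/cjj 93): {"jk":[[37,8,55],[71,69,73,37,61],[65,57,89,29,24]],"yd":{"mkf":{"a":73,"b":79,"e":68,"qcj":14},"wn":{"cjj":93,"d":12,"fni":38,"rmi":22,"tr":4},"x":84}}
After op 11 (add /jk/2/1 70): {"jk":[[37,8,55],[71,69,73,37,61],[65,70,57,89,29,24]],"yd":{"mkf":{"a":73,"b":79,"e":68,"qcj":14},"wn":{"cjj":93,"d":12,"fni":38,"rmi":22,"tr":4},"x":84}}
After op 12 (replace /jk/2/0 48): {"jk":[[37,8,55],[71,69,73,37,61],[48,70,57,89,29,24]],"yd":{"mkf":{"a":73,"b":79,"e":68,"qcj":14},"wn":{"cjj":93,"d":12,"fni":38,"rmi":22,"tr":4},"x":84}}
After op 13 (replace /yd/x 91): {"jk":[[37,8,55],[71,69,73,37,61],[48,70,57,89,29,24]],"yd":{"mkf":{"a":73,"b":79,"e":68,"qcj":14},"wn":{"cjj":93,"d":12,"fni":38,"rmi":22,"tr":4},"x":91}}
After op 14 (replace /yd/wn 69): {"jk":[[37,8,55],[71,69,73,37,61],[48,70,57,89,29,24]],"yd":{"mkf":{"a":73,"b":79,"e":68,"qcj":14},"wn":69,"x":91}}
After op 15 (replace /jk/0 30): {"jk":[30,[71,69,73,37,61],[48,70,57,89,29,24]],"yd":{"mkf":{"a":73,"b":79,"e":68,"qcj":14},"wn":69,"x":91}}
After op 16 (replace /jk/2 73): {"jk":[30,[71,69,73,37,61],73],"yd":{"mkf":{"a":73,"b":79,"e":68,"qcj":14},"wn":69,"x":91}}
After op 17 (replace /jk 96): {"jk":96,"yd":{"mkf":{"a":73,"b":79,"e":68,"qcj":14},"wn":69,"x":91}}
After op 18 (replace /yd/mkf 34): {"jk":96,"yd":{"mkf":34,"wn":69,"x":91}}
After op 19 (replace /jk 0): {"jk":0,"yd":{"mkf":34,"wn":69,"x":91}}
After op 20 (replace /yd/mkf 42): {"jk":0,"yd":{"mkf":42,"wn":69,"x":91}}
After op 21 (add /t 53): {"jk":0,"t":53,"yd":{"mkf":42,"wn":69,"x":91}}
After op 22 (add /jk 45): {"jk":45,"t":53,"yd":{"mkf":42,"wn":69,"x":91}}
After op 23 (replace /yd/mkf 54): {"jk":45,"t":53,"yd":{"mkf":54,"wn":69,"x":91}}
Size at path /yd: 3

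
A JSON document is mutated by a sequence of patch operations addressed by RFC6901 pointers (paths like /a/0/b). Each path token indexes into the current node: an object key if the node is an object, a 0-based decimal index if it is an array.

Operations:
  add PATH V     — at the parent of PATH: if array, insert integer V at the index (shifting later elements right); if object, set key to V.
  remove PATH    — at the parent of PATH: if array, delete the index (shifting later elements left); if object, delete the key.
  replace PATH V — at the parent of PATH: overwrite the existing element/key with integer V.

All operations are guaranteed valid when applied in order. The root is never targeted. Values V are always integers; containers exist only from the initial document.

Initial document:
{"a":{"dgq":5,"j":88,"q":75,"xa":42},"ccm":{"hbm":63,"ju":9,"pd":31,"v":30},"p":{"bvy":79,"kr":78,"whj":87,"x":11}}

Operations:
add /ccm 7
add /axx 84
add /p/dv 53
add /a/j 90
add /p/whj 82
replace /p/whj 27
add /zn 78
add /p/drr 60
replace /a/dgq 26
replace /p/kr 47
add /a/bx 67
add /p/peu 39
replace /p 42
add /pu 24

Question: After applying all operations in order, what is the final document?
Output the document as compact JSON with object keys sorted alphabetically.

Answer: {"a":{"bx":67,"dgq":26,"j":90,"q":75,"xa":42},"axx":84,"ccm":7,"p":42,"pu":24,"zn":78}

Derivation:
After op 1 (add /ccm 7): {"a":{"dgq":5,"j":88,"q":75,"xa":42},"ccm":7,"p":{"bvy":79,"kr":78,"whj":87,"x":11}}
After op 2 (add /axx 84): {"a":{"dgq":5,"j":88,"q":75,"xa":42},"axx":84,"ccm":7,"p":{"bvy":79,"kr":78,"whj":87,"x":11}}
After op 3 (add /p/dv 53): {"a":{"dgq":5,"j":88,"q":75,"xa":42},"axx":84,"ccm":7,"p":{"bvy":79,"dv":53,"kr":78,"whj":87,"x":11}}
After op 4 (add /a/j 90): {"a":{"dgq":5,"j":90,"q":75,"xa":42},"axx":84,"ccm":7,"p":{"bvy":79,"dv":53,"kr":78,"whj":87,"x":11}}
After op 5 (add /p/whj 82): {"a":{"dgq":5,"j":90,"q":75,"xa":42},"axx":84,"ccm":7,"p":{"bvy":79,"dv":53,"kr":78,"whj":82,"x":11}}
After op 6 (replace /p/whj 27): {"a":{"dgq":5,"j":90,"q":75,"xa":42},"axx":84,"ccm":7,"p":{"bvy":79,"dv":53,"kr":78,"whj":27,"x":11}}
After op 7 (add /zn 78): {"a":{"dgq":5,"j":90,"q":75,"xa":42},"axx":84,"ccm":7,"p":{"bvy":79,"dv":53,"kr":78,"whj":27,"x":11},"zn":78}
After op 8 (add /p/drr 60): {"a":{"dgq":5,"j":90,"q":75,"xa":42},"axx":84,"ccm":7,"p":{"bvy":79,"drr":60,"dv":53,"kr":78,"whj":27,"x":11},"zn":78}
After op 9 (replace /a/dgq 26): {"a":{"dgq":26,"j":90,"q":75,"xa":42},"axx":84,"ccm":7,"p":{"bvy":79,"drr":60,"dv":53,"kr":78,"whj":27,"x":11},"zn":78}
After op 10 (replace /p/kr 47): {"a":{"dgq":26,"j":90,"q":75,"xa":42},"axx":84,"ccm":7,"p":{"bvy":79,"drr":60,"dv":53,"kr":47,"whj":27,"x":11},"zn":78}
After op 11 (add /a/bx 67): {"a":{"bx":67,"dgq":26,"j":90,"q":75,"xa":42},"axx":84,"ccm":7,"p":{"bvy":79,"drr":60,"dv":53,"kr":47,"whj":27,"x":11},"zn":78}
After op 12 (add /p/peu 39): {"a":{"bx":67,"dgq":26,"j":90,"q":75,"xa":42},"axx":84,"ccm":7,"p":{"bvy":79,"drr":60,"dv":53,"kr":47,"peu":39,"whj":27,"x":11},"zn":78}
After op 13 (replace /p 42): {"a":{"bx":67,"dgq":26,"j":90,"q":75,"xa":42},"axx":84,"ccm":7,"p":42,"zn":78}
After op 14 (add /pu 24): {"a":{"bx":67,"dgq":26,"j":90,"q":75,"xa":42},"axx":84,"ccm":7,"p":42,"pu":24,"zn":78}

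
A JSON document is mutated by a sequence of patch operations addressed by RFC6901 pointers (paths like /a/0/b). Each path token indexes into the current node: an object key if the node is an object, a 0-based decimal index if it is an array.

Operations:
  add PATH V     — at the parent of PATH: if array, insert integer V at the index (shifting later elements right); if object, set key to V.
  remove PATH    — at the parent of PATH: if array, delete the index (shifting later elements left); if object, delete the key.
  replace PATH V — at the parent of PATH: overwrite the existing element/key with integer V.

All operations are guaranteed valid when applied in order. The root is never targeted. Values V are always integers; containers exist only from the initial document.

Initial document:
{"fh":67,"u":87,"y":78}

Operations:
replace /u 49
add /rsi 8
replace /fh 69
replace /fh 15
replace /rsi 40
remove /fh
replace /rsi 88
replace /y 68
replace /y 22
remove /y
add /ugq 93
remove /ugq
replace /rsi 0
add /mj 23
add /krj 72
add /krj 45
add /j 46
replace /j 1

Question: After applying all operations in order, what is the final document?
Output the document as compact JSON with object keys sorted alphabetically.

After op 1 (replace /u 49): {"fh":67,"u":49,"y":78}
After op 2 (add /rsi 8): {"fh":67,"rsi":8,"u":49,"y":78}
After op 3 (replace /fh 69): {"fh":69,"rsi":8,"u":49,"y":78}
After op 4 (replace /fh 15): {"fh":15,"rsi":8,"u":49,"y":78}
After op 5 (replace /rsi 40): {"fh":15,"rsi":40,"u":49,"y":78}
After op 6 (remove /fh): {"rsi":40,"u":49,"y":78}
After op 7 (replace /rsi 88): {"rsi":88,"u":49,"y":78}
After op 8 (replace /y 68): {"rsi":88,"u":49,"y":68}
After op 9 (replace /y 22): {"rsi":88,"u":49,"y":22}
After op 10 (remove /y): {"rsi":88,"u":49}
After op 11 (add /ugq 93): {"rsi":88,"u":49,"ugq":93}
After op 12 (remove /ugq): {"rsi":88,"u":49}
After op 13 (replace /rsi 0): {"rsi":0,"u":49}
After op 14 (add /mj 23): {"mj":23,"rsi":0,"u":49}
After op 15 (add /krj 72): {"krj":72,"mj":23,"rsi":0,"u":49}
After op 16 (add /krj 45): {"krj":45,"mj":23,"rsi":0,"u":49}
After op 17 (add /j 46): {"j":46,"krj":45,"mj":23,"rsi":0,"u":49}
After op 18 (replace /j 1): {"j":1,"krj":45,"mj":23,"rsi":0,"u":49}

Answer: {"j":1,"krj":45,"mj":23,"rsi":0,"u":49}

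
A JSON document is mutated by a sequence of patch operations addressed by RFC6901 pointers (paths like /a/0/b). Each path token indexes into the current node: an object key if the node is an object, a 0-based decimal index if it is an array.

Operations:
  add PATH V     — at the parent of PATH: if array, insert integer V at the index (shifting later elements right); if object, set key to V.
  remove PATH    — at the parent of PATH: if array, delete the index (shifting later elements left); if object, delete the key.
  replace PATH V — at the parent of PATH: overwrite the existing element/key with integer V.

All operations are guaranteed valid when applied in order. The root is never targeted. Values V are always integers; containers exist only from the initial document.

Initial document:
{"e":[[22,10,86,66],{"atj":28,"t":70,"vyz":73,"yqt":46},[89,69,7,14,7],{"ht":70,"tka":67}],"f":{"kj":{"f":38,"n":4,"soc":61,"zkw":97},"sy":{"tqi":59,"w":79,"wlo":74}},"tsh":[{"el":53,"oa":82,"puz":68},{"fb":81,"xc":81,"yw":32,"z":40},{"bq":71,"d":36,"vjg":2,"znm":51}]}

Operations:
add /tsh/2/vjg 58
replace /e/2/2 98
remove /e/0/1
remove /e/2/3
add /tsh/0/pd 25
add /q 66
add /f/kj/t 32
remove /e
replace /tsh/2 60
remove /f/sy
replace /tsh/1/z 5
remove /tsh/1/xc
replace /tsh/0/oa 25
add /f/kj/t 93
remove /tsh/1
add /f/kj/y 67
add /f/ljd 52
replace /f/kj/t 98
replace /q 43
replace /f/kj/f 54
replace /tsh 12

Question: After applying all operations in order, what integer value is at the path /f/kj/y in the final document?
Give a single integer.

Answer: 67

Derivation:
After op 1 (add /tsh/2/vjg 58): {"e":[[22,10,86,66],{"atj":28,"t":70,"vyz":73,"yqt":46},[89,69,7,14,7],{"ht":70,"tka":67}],"f":{"kj":{"f":38,"n":4,"soc":61,"zkw":97},"sy":{"tqi":59,"w":79,"wlo":74}},"tsh":[{"el":53,"oa":82,"puz":68},{"fb":81,"xc":81,"yw":32,"z":40},{"bq":71,"d":36,"vjg":58,"znm":51}]}
After op 2 (replace /e/2/2 98): {"e":[[22,10,86,66],{"atj":28,"t":70,"vyz":73,"yqt":46},[89,69,98,14,7],{"ht":70,"tka":67}],"f":{"kj":{"f":38,"n":4,"soc":61,"zkw":97},"sy":{"tqi":59,"w":79,"wlo":74}},"tsh":[{"el":53,"oa":82,"puz":68},{"fb":81,"xc":81,"yw":32,"z":40},{"bq":71,"d":36,"vjg":58,"znm":51}]}
After op 3 (remove /e/0/1): {"e":[[22,86,66],{"atj":28,"t":70,"vyz":73,"yqt":46},[89,69,98,14,7],{"ht":70,"tka":67}],"f":{"kj":{"f":38,"n":4,"soc":61,"zkw":97},"sy":{"tqi":59,"w":79,"wlo":74}},"tsh":[{"el":53,"oa":82,"puz":68},{"fb":81,"xc":81,"yw":32,"z":40},{"bq":71,"d":36,"vjg":58,"znm":51}]}
After op 4 (remove /e/2/3): {"e":[[22,86,66],{"atj":28,"t":70,"vyz":73,"yqt":46},[89,69,98,7],{"ht":70,"tka":67}],"f":{"kj":{"f":38,"n":4,"soc":61,"zkw":97},"sy":{"tqi":59,"w":79,"wlo":74}},"tsh":[{"el":53,"oa":82,"puz":68},{"fb":81,"xc":81,"yw":32,"z":40},{"bq":71,"d":36,"vjg":58,"znm":51}]}
After op 5 (add /tsh/0/pd 25): {"e":[[22,86,66],{"atj":28,"t":70,"vyz":73,"yqt":46},[89,69,98,7],{"ht":70,"tka":67}],"f":{"kj":{"f":38,"n":4,"soc":61,"zkw":97},"sy":{"tqi":59,"w":79,"wlo":74}},"tsh":[{"el":53,"oa":82,"pd":25,"puz":68},{"fb":81,"xc":81,"yw":32,"z":40},{"bq":71,"d":36,"vjg":58,"znm":51}]}
After op 6 (add /q 66): {"e":[[22,86,66],{"atj":28,"t":70,"vyz":73,"yqt":46},[89,69,98,7],{"ht":70,"tka":67}],"f":{"kj":{"f":38,"n":4,"soc":61,"zkw":97},"sy":{"tqi":59,"w":79,"wlo":74}},"q":66,"tsh":[{"el":53,"oa":82,"pd":25,"puz":68},{"fb":81,"xc":81,"yw":32,"z":40},{"bq":71,"d":36,"vjg":58,"znm":51}]}
After op 7 (add /f/kj/t 32): {"e":[[22,86,66],{"atj":28,"t":70,"vyz":73,"yqt":46},[89,69,98,7],{"ht":70,"tka":67}],"f":{"kj":{"f":38,"n":4,"soc":61,"t":32,"zkw":97},"sy":{"tqi":59,"w":79,"wlo":74}},"q":66,"tsh":[{"el":53,"oa":82,"pd":25,"puz":68},{"fb":81,"xc":81,"yw":32,"z":40},{"bq":71,"d":36,"vjg":58,"znm":51}]}
After op 8 (remove /e): {"f":{"kj":{"f":38,"n":4,"soc":61,"t":32,"zkw":97},"sy":{"tqi":59,"w":79,"wlo":74}},"q":66,"tsh":[{"el":53,"oa":82,"pd":25,"puz":68},{"fb":81,"xc":81,"yw":32,"z":40},{"bq":71,"d":36,"vjg":58,"znm":51}]}
After op 9 (replace /tsh/2 60): {"f":{"kj":{"f":38,"n":4,"soc":61,"t":32,"zkw":97},"sy":{"tqi":59,"w":79,"wlo":74}},"q":66,"tsh":[{"el":53,"oa":82,"pd":25,"puz":68},{"fb":81,"xc":81,"yw":32,"z":40},60]}
After op 10 (remove /f/sy): {"f":{"kj":{"f":38,"n":4,"soc":61,"t":32,"zkw":97}},"q":66,"tsh":[{"el":53,"oa":82,"pd":25,"puz":68},{"fb":81,"xc":81,"yw":32,"z":40},60]}
After op 11 (replace /tsh/1/z 5): {"f":{"kj":{"f":38,"n":4,"soc":61,"t":32,"zkw":97}},"q":66,"tsh":[{"el":53,"oa":82,"pd":25,"puz":68},{"fb":81,"xc":81,"yw":32,"z":5},60]}
After op 12 (remove /tsh/1/xc): {"f":{"kj":{"f":38,"n":4,"soc":61,"t":32,"zkw":97}},"q":66,"tsh":[{"el":53,"oa":82,"pd":25,"puz":68},{"fb":81,"yw":32,"z":5},60]}
After op 13 (replace /tsh/0/oa 25): {"f":{"kj":{"f":38,"n":4,"soc":61,"t":32,"zkw":97}},"q":66,"tsh":[{"el":53,"oa":25,"pd":25,"puz":68},{"fb":81,"yw":32,"z":5},60]}
After op 14 (add /f/kj/t 93): {"f":{"kj":{"f":38,"n":4,"soc":61,"t":93,"zkw":97}},"q":66,"tsh":[{"el":53,"oa":25,"pd":25,"puz":68},{"fb":81,"yw":32,"z":5},60]}
After op 15 (remove /tsh/1): {"f":{"kj":{"f":38,"n":4,"soc":61,"t":93,"zkw":97}},"q":66,"tsh":[{"el":53,"oa":25,"pd":25,"puz":68},60]}
After op 16 (add /f/kj/y 67): {"f":{"kj":{"f":38,"n":4,"soc":61,"t":93,"y":67,"zkw":97}},"q":66,"tsh":[{"el":53,"oa":25,"pd":25,"puz":68},60]}
After op 17 (add /f/ljd 52): {"f":{"kj":{"f":38,"n":4,"soc":61,"t":93,"y":67,"zkw":97},"ljd":52},"q":66,"tsh":[{"el":53,"oa":25,"pd":25,"puz":68},60]}
After op 18 (replace /f/kj/t 98): {"f":{"kj":{"f":38,"n":4,"soc":61,"t":98,"y":67,"zkw":97},"ljd":52},"q":66,"tsh":[{"el":53,"oa":25,"pd":25,"puz":68},60]}
After op 19 (replace /q 43): {"f":{"kj":{"f":38,"n":4,"soc":61,"t":98,"y":67,"zkw":97},"ljd":52},"q":43,"tsh":[{"el":53,"oa":25,"pd":25,"puz":68},60]}
After op 20 (replace /f/kj/f 54): {"f":{"kj":{"f":54,"n":4,"soc":61,"t":98,"y":67,"zkw":97},"ljd":52},"q":43,"tsh":[{"el":53,"oa":25,"pd":25,"puz":68},60]}
After op 21 (replace /tsh 12): {"f":{"kj":{"f":54,"n":4,"soc":61,"t":98,"y":67,"zkw":97},"ljd":52},"q":43,"tsh":12}
Value at /f/kj/y: 67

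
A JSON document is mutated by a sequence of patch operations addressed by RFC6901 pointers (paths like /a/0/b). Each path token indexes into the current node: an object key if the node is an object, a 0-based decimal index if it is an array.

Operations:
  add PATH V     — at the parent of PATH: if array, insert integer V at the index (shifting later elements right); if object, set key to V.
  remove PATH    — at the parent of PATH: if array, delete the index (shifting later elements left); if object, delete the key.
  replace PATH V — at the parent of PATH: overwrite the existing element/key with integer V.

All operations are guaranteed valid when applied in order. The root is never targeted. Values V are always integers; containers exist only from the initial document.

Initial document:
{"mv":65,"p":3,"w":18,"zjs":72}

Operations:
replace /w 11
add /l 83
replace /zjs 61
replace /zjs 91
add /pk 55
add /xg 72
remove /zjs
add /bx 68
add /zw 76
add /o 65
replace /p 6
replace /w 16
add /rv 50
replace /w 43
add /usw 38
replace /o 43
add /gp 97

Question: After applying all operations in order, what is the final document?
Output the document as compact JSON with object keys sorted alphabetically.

Answer: {"bx":68,"gp":97,"l":83,"mv":65,"o":43,"p":6,"pk":55,"rv":50,"usw":38,"w":43,"xg":72,"zw":76}

Derivation:
After op 1 (replace /w 11): {"mv":65,"p":3,"w":11,"zjs":72}
After op 2 (add /l 83): {"l":83,"mv":65,"p":3,"w":11,"zjs":72}
After op 3 (replace /zjs 61): {"l":83,"mv":65,"p":3,"w":11,"zjs":61}
After op 4 (replace /zjs 91): {"l":83,"mv":65,"p":3,"w":11,"zjs":91}
After op 5 (add /pk 55): {"l":83,"mv":65,"p":3,"pk":55,"w":11,"zjs":91}
After op 6 (add /xg 72): {"l":83,"mv":65,"p":3,"pk":55,"w":11,"xg":72,"zjs":91}
After op 7 (remove /zjs): {"l":83,"mv":65,"p":3,"pk":55,"w":11,"xg":72}
After op 8 (add /bx 68): {"bx":68,"l":83,"mv":65,"p":3,"pk":55,"w":11,"xg":72}
After op 9 (add /zw 76): {"bx":68,"l":83,"mv":65,"p":3,"pk":55,"w":11,"xg":72,"zw":76}
After op 10 (add /o 65): {"bx":68,"l":83,"mv":65,"o":65,"p":3,"pk":55,"w":11,"xg":72,"zw":76}
After op 11 (replace /p 6): {"bx":68,"l":83,"mv":65,"o":65,"p":6,"pk":55,"w":11,"xg":72,"zw":76}
After op 12 (replace /w 16): {"bx":68,"l":83,"mv":65,"o":65,"p":6,"pk":55,"w":16,"xg":72,"zw":76}
After op 13 (add /rv 50): {"bx":68,"l":83,"mv":65,"o":65,"p":6,"pk":55,"rv":50,"w":16,"xg":72,"zw":76}
After op 14 (replace /w 43): {"bx":68,"l":83,"mv":65,"o":65,"p":6,"pk":55,"rv":50,"w":43,"xg":72,"zw":76}
After op 15 (add /usw 38): {"bx":68,"l":83,"mv":65,"o":65,"p":6,"pk":55,"rv":50,"usw":38,"w":43,"xg":72,"zw":76}
After op 16 (replace /o 43): {"bx":68,"l":83,"mv":65,"o":43,"p":6,"pk":55,"rv":50,"usw":38,"w":43,"xg":72,"zw":76}
After op 17 (add /gp 97): {"bx":68,"gp":97,"l":83,"mv":65,"o":43,"p":6,"pk":55,"rv":50,"usw":38,"w":43,"xg":72,"zw":76}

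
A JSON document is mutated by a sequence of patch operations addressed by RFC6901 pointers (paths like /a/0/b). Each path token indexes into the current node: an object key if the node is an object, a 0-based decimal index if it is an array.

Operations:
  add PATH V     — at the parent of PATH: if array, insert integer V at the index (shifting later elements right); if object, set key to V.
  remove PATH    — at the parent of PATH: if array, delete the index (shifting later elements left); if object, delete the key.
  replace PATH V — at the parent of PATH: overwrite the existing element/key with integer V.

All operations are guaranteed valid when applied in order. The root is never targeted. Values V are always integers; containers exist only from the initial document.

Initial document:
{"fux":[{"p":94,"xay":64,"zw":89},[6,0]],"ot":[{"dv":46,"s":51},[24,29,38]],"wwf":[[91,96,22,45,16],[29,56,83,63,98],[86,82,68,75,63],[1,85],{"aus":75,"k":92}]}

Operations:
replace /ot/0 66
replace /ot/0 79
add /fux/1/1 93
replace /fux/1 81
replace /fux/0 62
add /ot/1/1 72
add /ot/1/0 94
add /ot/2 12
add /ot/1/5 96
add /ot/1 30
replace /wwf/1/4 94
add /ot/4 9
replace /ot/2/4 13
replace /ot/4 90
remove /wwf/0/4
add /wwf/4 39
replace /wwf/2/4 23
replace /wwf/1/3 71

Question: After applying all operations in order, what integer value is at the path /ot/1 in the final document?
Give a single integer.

Answer: 30

Derivation:
After op 1 (replace /ot/0 66): {"fux":[{"p":94,"xay":64,"zw":89},[6,0]],"ot":[66,[24,29,38]],"wwf":[[91,96,22,45,16],[29,56,83,63,98],[86,82,68,75,63],[1,85],{"aus":75,"k":92}]}
After op 2 (replace /ot/0 79): {"fux":[{"p":94,"xay":64,"zw":89},[6,0]],"ot":[79,[24,29,38]],"wwf":[[91,96,22,45,16],[29,56,83,63,98],[86,82,68,75,63],[1,85],{"aus":75,"k":92}]}
After op 3 (add /fux/1/1 93): {"fux":[{"p":94,"xay":64,"zw":89},[6,93,0]],"ot":[79,[24,29,38]],"wwf":[[91,96,22,45,16],[29,56,83,63,98],[86,82,68,75,63],[1,85],{"aus":75,"k":92}]}
After op 4 (replace /fux/1 81): {"fux":[{"p":94,"xay":64,"zw":89},81],"ot":[79,[24,29,38]],"wwf":[[91,96,22,45,16],[29,56,83,63,98],[86,82,68,75,63],[1,85],{"aus":75,"k":92}]}
After op 5 (replace /fux/0 62): {"fux":[62,81],"ot":[79,[24,29,38]],"wwf":[[91,96,22,45,16],[29,56,83,63,98],[86,82,68,75,63],[1,85],{"aus":75,"k":92}]}
After op 6 (add /ot/1/1 72): {"fux":[62,81],"ot":[79,[24,72,29,38]],"wwf":[[91,96,22,45,16],[29,56,83,63,98],[86,82,68,75,63],[1,85],{"aus":75,"k":92}]}
After op 7 (add /ot/1/0 94): {"fux":[62,81],"ot":[79,[94,24,72,29,38]],"wwf":[[91,96,22,45,16],[29,56,83,63,98],[86,82,68,75,63],[1,85],{"aus":75,"k":92}]}
After op 8 (add /ot/2 12): {"fux":[62,81],"ot":[79,[94,24,72,29,38],12],"wwf":[[91,96,22,45,16],[29,56,83,63,98],[86,82,68,75,63],[1,85],{"aus":75,"k":92}]}
After op 9 (add /ot/1/5 96): {"fux":[62,81],"ot":[79,[94,24,72,29,38,96],12],"wwf":[[91,96,22,45,16],[29,56,83,63,98],[86,82,68,75,63],[1,85],{"aus":75,"k":92}]}
After op 10 (add /ot/1 30): {"fux":[62,81],"ot":[79,30,[94,24,72,29,38,96],12],"wwf":[[91,96,22,45,16],[29,56,83,63,98],[86,82,68,75,63],[1,85],{"aus":75,"k":92}]}
After op 11 (replace /wwf/1/4 94): {"fux":[62,81],"ot":[79,30,[94,24,72,29,38,96],12],"wwf":[[91,96,22,45,16],[29,56,83,63,94],[86,82,68,75,63],[1,85],{"aus":75,"k":92}]}
After op 12 (add /ot/4 9): {"fux":[62,81],"ot":[79,30,[94,24,72,29,38,96],12,9],"wwf":[[91,96,22,45,16],[29,56,83,63,94],[86,82,68,75,63],[1,85],{"aus":75,"k":92}]}
After op 13 (replace /ot/2/4 13): {"fux":[62,81],"ot":[79,30,[94,24,72,29,13,96],12,9],"wwf":[[91,96,22,45,16],[29,56,83,63,94],[86,82,68,75,63],[1,85],{"aus":75,"k":92}]}
After op 14 (replace /ot/4 90): {"fux":[62,81],"ot":[79,30,[94,24,72,29,13,96],12,90],"wwf":[[91,96,22,45,16],[29,56,83,63,94],[86,82,68,75,63],[1,85],{"aus":75,"k":92}]}
After op 15 (remove /wwf/0/4): {"fux":[62,81],"ot":[79,30,[94,24,72,29,13,96],12,90],"wwf":[[91,96,22,45],[29,56,83,63,94],[86,82,68,75,63],[1,85],{"aus":75,"k":92}]}
After op 16 (add /wwf/4 39): {"fux":[62,81],"ot":[79,30,[94,24,72,29,13,96],12,90],"wwf":[[91,96,22,45],[29,56,83,63,94],[86,82,68,75,63],[1,85],39,{"aus":75,"k":92}]}
After op 17 (replace /wwf/2/4 23): {"fux":[62,81],"ot":[79,30,[94,24,72,29,13,96],12,90],"wwf":[[91,96,22,45],[29,56,83,63,94],[86,82,68,75,23],[1,85],39,{"aus":75,"k":92}]}
After op 18 (replace /wwf/1/3 71): {"fux":[62,81],"ot":[79,30,[94,24,72,29,13,96],12,90],"wwf":[[91,96,22,45],[29,56,83,71,94],[86,82,68,75,23],[1,85],39,{"aus":75,"k":92}]}
Value at /ot/1: 30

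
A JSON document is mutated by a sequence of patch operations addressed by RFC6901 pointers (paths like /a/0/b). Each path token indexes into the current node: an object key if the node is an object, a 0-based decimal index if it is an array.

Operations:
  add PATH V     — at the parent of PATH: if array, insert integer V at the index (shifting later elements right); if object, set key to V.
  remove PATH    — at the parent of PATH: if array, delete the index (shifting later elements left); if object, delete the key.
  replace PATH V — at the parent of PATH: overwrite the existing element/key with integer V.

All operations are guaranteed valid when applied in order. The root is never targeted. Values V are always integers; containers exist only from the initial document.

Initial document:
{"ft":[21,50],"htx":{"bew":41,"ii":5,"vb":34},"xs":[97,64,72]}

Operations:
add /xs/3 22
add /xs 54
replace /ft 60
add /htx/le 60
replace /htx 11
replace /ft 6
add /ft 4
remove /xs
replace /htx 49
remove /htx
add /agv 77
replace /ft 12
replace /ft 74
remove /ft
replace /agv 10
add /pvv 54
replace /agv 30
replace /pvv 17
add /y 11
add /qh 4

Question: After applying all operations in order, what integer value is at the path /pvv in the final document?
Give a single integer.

Answer: 17

Derivation:
After op 1 (add /xs/3 22): {"ft":[21,50],"htx":{"bew":41,"ii":5,"vb":34},"xs":[97,64,72,22]}
After op 2 (add /xs 54): {"ft":[21,50],"htx":{"bew":41,"ii":5,"vb":34},"xs":54}
After op 3 (replace /ft 60): {"ft":60,"htx":{"bew":41,"ii":5,"vb":34},"xs":54}
After op 4 (add /htx/le 60): {"ft":60,"htx":{"bew":41,"ii":5,"le":60,"vb":34},"xs":54}
After op 5 (replace /htx 11): {"ft":60,"htx":11,"xs":54}
After op 6 (replace /ft 6): {"ft":6,"htx":11,"xs":54}
After op 7 (add /ft 4): {"ft":4,"htx":11,"xs":54}
After op 8 (remove /xs): {"ft":4,"htx":11}
After op 9 (replace /htx 49): {"ft":4,"htx":49}
After op 10 (remove /htx): {"ft":4}
After op 11 (add /agv 77): {"agv":77,"ft":4}
After op 12 (replace /ft 12): {"agv":77,"ft":12}
After op 13 (replace /ft 74): {"agv":77,"ft":74}
After op 14 (remove /ft): {"agv":77}
After op 15 (replace /agv 10): {"agv":10}
After op 16 (add /pvv 54): {"agv":10,"pvv":54}
After op 17 (replace /agv 30): {"agv":30,"pvv":54}
After op 18 (replace /pvv 17): {"agv":30,"pvv":17}
After op 19 (add /y 11): {"agv":30,"pvv":17,"y":11}
After op 20 (add /qh 4): {"agv":30,"pvv":17,"qh":4,"y":11}
Value at /pvv: 17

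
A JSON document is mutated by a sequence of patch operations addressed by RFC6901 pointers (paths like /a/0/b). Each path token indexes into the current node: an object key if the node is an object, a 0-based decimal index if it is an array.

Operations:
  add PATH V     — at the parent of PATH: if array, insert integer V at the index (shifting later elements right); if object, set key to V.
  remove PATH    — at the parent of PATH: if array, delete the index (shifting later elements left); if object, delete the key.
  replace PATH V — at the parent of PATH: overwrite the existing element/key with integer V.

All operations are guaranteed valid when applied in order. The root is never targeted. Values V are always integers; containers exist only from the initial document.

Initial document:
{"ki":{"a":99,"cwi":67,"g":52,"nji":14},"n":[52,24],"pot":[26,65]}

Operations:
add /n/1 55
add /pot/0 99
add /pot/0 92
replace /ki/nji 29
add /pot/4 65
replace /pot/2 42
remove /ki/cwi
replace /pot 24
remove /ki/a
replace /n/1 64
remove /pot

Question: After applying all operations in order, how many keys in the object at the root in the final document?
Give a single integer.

Answer: 2

Derivation:
After op 1 (add /n/1 55): {"ki":{"a":99,"cwi":67,"g":52,"nji":14},"n":[52,55,24],"pot":[26,65]}
After op 2 (add /pot/0 99): {"ki":{"a":99,"cwi":67,"g":52,"nji":14},"n":[52,55,24],"pot":[99,26,65]}
After op 3 (add /pot/0 92): {"ki":{"a":99,"cwi":67,"g":52,"nji":14},"n":[52,55,24],"pot":[92,99,26,65]}
After op 4 (replace /ki/nji 29): {"ki":{"a":99,"cwi":67,"g":52,"nji":29},"n":[52,55,24],"pot":[92,99,26,65]}
After op 5 (add /pot/4 65): {"ki":{"a":99,"cwi":67,"g":52,"nji":29},"n":[52,55,24],"pot":[92,99,26,65,65]}
After op 6 (replace /pot/2 42): {"ki":{"a":99,"cwi":67,"g":52,"nji":29},"n":[52,55,24],"pot":[92,99,42,65,65]}
After op 7 (remove /ki/cwi): {"ki":{"a":99,"g":52,"nji":29},"n":[52,55,24],"pot":[92,99,42,65,65]}
After op 8 (replace /pot 24): {"ki":{"a":99,"g":52,"nji":29},"n":[52,55,24],"pot":24}
After op 9 (remove /ki/a): {"ki":{"g":52,"nji":29},"n":[52,55,24],"pot":24}
After op 10 (replace /n/1 64): {"ki":{"g":52,"nji":29},"n":[52,64,24],"pot":24}
After op 11 (remove /pot): {"ki":{"g":52,"nji":29},"n":[52,64,24]}
Size at the root: 2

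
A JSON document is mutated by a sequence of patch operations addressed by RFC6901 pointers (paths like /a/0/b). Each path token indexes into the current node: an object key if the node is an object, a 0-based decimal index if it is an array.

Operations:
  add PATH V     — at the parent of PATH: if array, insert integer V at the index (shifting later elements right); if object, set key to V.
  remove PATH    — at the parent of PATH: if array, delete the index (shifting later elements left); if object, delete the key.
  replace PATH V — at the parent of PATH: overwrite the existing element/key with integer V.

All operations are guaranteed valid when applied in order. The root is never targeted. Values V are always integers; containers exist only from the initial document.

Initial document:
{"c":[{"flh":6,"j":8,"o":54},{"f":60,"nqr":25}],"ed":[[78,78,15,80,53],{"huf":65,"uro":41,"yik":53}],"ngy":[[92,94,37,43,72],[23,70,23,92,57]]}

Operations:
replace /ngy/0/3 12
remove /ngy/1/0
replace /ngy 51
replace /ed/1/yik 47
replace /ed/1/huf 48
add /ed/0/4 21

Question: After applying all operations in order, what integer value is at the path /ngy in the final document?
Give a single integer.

Answer: 51

Derivation:
After op 1 (replace /ngy/0/3 12): {"c":[{"flh":6,"j":8,"o":54},{"f":60,"nqr":25}],"ed":[[78,78,15,80,53],{"huf":65,"uro":41,"yik":53}],"ngy":[[92,94,37,12,72],[23,70,23,92,57]]}
After op 2 (remove /ngy/1/0): {"c":[{"flh":6,"j":8,"o":54},{"f":60,"nqr":25}],"ed":[[78,78,15,80,53],{"huf":65,"uro":41,"yik":53}],"ngy":[[92,94,37,12,72],[70,23,92,57]]}
After op 3 (replace /ngy 51): {"c":[{"flh":6,"j":8,"o":54},{"f":60,"nqr":25}],"ed":[[78,78,15,80,53],{"huf":65,"uro":41,"yik":53}],"ngy":51}
After op 4 (replace /ed/1/yik 47): {"c":[{"flh":6,"j":8,"o":54},{"f":60,"nqr":25}],"ed":[[78,78,15,80,53],{"huf":65,"uro":41,"yik":47}],"ngy":51}
After op 5 (replace /ed/1/huf 48): {"c":[{"flh":6,"j":8,"o":54},{"f":60,"nqr":25}],"ed":[[78,78,15,80,53],{"huf":48,"uro":41,"yik":47}],"ngy":51}
After op 6 (add /ed/0/4 21): {"c":[{"flh":6,"j":8,"o":54},{"f":60,"nqr":25}],"ed":[[78,78,15,80,21,53],{"huf":48,"uro":41,"yik":47}],"ngy":51}
Value at /ngy: 51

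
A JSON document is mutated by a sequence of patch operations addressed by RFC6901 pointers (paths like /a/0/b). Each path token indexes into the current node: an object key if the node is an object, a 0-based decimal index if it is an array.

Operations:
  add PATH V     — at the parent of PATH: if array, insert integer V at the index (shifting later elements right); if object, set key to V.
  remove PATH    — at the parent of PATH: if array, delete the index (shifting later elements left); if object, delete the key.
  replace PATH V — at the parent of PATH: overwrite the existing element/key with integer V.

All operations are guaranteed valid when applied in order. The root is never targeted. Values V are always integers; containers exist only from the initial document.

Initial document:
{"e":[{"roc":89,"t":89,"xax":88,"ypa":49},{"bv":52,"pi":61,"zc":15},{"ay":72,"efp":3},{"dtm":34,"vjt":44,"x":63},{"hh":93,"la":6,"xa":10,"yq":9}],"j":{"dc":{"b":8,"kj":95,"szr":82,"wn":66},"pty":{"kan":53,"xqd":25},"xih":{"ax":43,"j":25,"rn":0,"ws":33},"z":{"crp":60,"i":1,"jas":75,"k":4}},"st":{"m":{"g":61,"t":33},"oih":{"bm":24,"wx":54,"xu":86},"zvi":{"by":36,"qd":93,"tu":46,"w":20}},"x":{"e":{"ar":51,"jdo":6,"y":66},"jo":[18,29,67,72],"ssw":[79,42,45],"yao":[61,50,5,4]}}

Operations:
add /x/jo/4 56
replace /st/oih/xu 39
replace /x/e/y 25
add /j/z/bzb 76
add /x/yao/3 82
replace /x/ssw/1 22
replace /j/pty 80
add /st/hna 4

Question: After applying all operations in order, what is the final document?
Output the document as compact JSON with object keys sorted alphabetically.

Answer: {"e":[{"roc":89,"t":89,"xax":88,"ypa":49},{"bv":52,"pi":61,"zc":15},{"ay":72,"efp":3},{"dtm":34,"vjt":44,"x":63},{"hh":93,"la":6,"xa":10,"yq":9}],"j":{"dc":{"b":8,"kj":95,"szr":82,"wn":66},"pty":80,"xih":{"ax":43,"j":25,"rn":0,"ws":33},"z":{"bzb":76,"crp":60,"i":1,"jas":75,"k":4}},"st":{"hna":4,"m":{"g":61,"t":33},"oih":{"bm":24,"wx":54,"xu":39},"zvi":{"by":36,"qd":93,"tu":46,"w":20}},"x":{"e":{"ar":51,"jdo":6,"y":25},"jo":[18,29,67,72,56],"ssw":[79,22,45],"yao":[61,50,5,82,4]}}

Derivation:
After op 1 (add /x/jo/4 56): {"e":[{"roc":89,"t":89,"xax":88,"ypa":49},{"bv":52,"pi":61,"zc":15},{"ay":72,"efp":3},{"dtm":34,"vjt":44,"x":63},{"hh":93,"la":6,"xa":10,"yq":9}],"j":{"dc":{"b":8,"kj":95,"szr":82,"wn":66},"pty":{"kan":53,"xqd":25},"xih":{"ax":43,"j":25,"rn":0,"ws":33},"z":{"crp":60,"i":1,"jas":75,"k":4}},"st":{"m":{"g":61,"t":33},"oih":{"bm":24,"wx":54,"xu":86},"zvi":{"by":36,"qd":93,"tu":46,"w":20}},"x":{"e":{"ar":51,"jdo":6,"y":66},"jo":[18,29,67,72,56],"ssw":[79,42,45],"yao":[61,50,5,4]}}
After op 2 (replace /st/oih/xu 39): {"e":[{"roc":89,"t":89,"xax":88,"ypa":49},{"bv":52,"pi":61,"zc":15},{"ay":72,"efp":3},{"dtm":34,"vjt":44,"x":63},{"hh":93,"la":6,"xa":10,"yq":9}],"j":{"dc":{"b":8,"kj":95,"szr":82,"wn":66},"pty":{"kan":53,"xqd":25},"xih":{"ax":43,"j":25,"rn":0,"ws":33},"z":{"crp":60,"i":1,"jas":75,"k":4}},"st":{"m":{"g":61,"t":33},"oih":{"bm":24,"wx":54,"xu":39},"zvi":{"by":36,"qd":93,"tu":46,"w":20}},"x":{"e":{"ar":51,"jdo":6,"y":66},"jo":[18,29,67,72,56],"ssw":[79,42,45],"yao":[61,50,5,4]}}
After op 3 (replace /x/e/y 25): {"e":[{"roc":89,"t":89,"xax":88,"ypa":49},{"bv":52,"pi":61,"zc":15},{"ay":72,"efp":3},{"dtm":34,"vjt":44,"x":63},{"hh":93,"la":6,"xa":10,"yq":9}],"j":{"dc":{"b":8,"kj":95,"szr":82,"wn":66},"pty":{"kan":53,"xqd":25},"xih":{"ax":43,"j":25,"rn":0,"ws":33},"z":{"crp":60,"i":1,"jas":75,"k":4}},"st":{"m":{"g":61,"t":33},"oih":{"bm":24,"wx":54,"xu":39},"zvi":{"by":36,"qd":93,"tu":46,"w":20}},"x":{"e":{"ar":51,"jdo":6,"y":25},"jo":[18,29,67,72,56],"ssw":[79,42,45],"yao":[61,50,5,4]}}
After op 4 (add /j/z/bzb 76): {"e":[{"roc":89,"t":89,"xax":88,"ypa":49},{"bv":52,"pi":61,"zc":15},{"ay":72,"efp":3},{"dtm":34,"vjt":44,"x":63},{"hh":93,"la":6,"xa":10,"yq":9}],"j":{"dc":{"b":8,"kj":95,"szr":82,"wn":66},"pty":{"kan":53,"xqd":25},"xih":{"ax":43,"j":25,"rn":0,"ws":33},"z":{"bzb":76,"crp":60,"i":1,"jas":75,"k":4}},"st":{"m":{"g":61,"t":33},"oih":{"bm":24,"wx":54,"xu":39},"zvi":{"by":36,"qd":93,"tu":46,"w":20}},"x":{"e":{"ar":51,"jdo":6,"y":25},"jo":[18,29,67,72,56],"ssw":[79,42,45],"yao":[61,50,5,4]}}
After op 5 (add /x/yao/3 82): {"e":[{"roc":89,"t":89,"xax":88,"ypa":49},{"bv":52,"pi":61,"zc":15},{"ay":72,"efp":3},{"dtm":34,"vjt":44,"x":63},{"hh":93,"la":6,"xa":10,"yq":9}],"j":{"dc":{"b":8,"kj":95,"szr":82,"wn":66},"pty":{"kan":53,"xqd":25},"xih":{"ax":43,"j":25,"rn":0,"ws":33},"z":{"bzb":76,"crp":60,"i":1,"jas":75,"k":4}},"st":{"m":{"g":61,"t":33},"oih":{"bm":24,"wx":54,"xu":39},"zvi":{"by":36,"qd":93,"tu":46,"w":20}},"x":{"e":{"ar":51,"jdo":6,"y":25},"jo":[18,29,67,72,56],"ssw":[79,42,45],"yao":[61,50,5,82,4]}}
After op 6 (replace /x/ssw/1 22): {"e":[{"roc":89,"t":89,"xax":88,"ypa":49},{"bv":52,"pi":61,"zc":15},{"ay":72,"efp":3},{"dtm":34,"vjt":44,"x":63},{"hh":93,"la":6,"xa":10,"yq":9}],"j":{"dc":{"b":8,"kj":95,"szr":82,"wn":66},"pty":{"kan":53,"xqd":25},"xih":{"ax":43,"j":25,"rn":0,"ws":33},"z":{"bzb":76,"crp":60,"i":1,"jas":75,"k":4}},"st":{"m":{"g":61,"t":33},"oih":{"bm":24,"wx":54,"xu":39},"zvi":{"by":36,"qd":93,"tu":46,"w":20}},"x":{"e":{"ar":51,"jdo":6,"y":25},"jo":[18,29,67,72,56],"ssw":[79,22,45],"yao":[61,50,5,82,4]}}
After op 7 (replace /j/pty 80): {"e":[{"roc":89,"t":89,"xax":88,"ypa":49},{"bv":52,"pi":61,"zc":15},{"ay":72,"efp":3},{"dtm":34,"vjt":44,"x":63},{"hh":93,"la":6,"xa":10,"yq":9}],"j":{"dc":{"b":8,"kj":95,"szr":82,"wn":66},"pty":80,"xih":{"ax":43,"j":25,"rn":0,"ws":33},"z":{"bzb":76,"crp":60,"i":1,"jas":75,"k":4}},"st":{"m":{"g":61,"t":33},"oih":{"bm":24,"wx":54,"xu":39},"zvi":{"by":36,"qd":93,"tu":46,"w":20}},"x":{"e":{"ar":51,"jdo":6,"y":25},"jo":[18,29,67,72,56],"ssw":[79,22,45],"yao":[61,50,5,82,4]}}
After op 8 (add /st/hna 4): {"e":[{"roc":89,"t":89,"xax":88,"ypa":49},{"bv":52,"pi":61,"zc":15},{"ay":72,"efp":3},{"dtm":34,"vjt":44,"x":63},{"hh":93,"la":6,"xa":10,"yq":9}],"j":{"dc":{"b":8,"kj":95,"szr":82,"wn":66},"pty":80,"xih":{"ax":43,"j":25,"rn":0,"ws":33},"z":{"bzb":76,"crp":60,"i":1,"jas":75,"k":4}},"st":{"hna":4,"m":{"g":61,"t":33},"oih":{"bm":24,"wx":54,"xu":39},"zvi":{"by":36,"qd":93,"tu":46,"w":20}},"x":{"e":{"ar":51,"jdo":6,"y":25},"jo":[18,29,67,72,56],"ssw":[79,22,45],"yao":[61,50,5,82,4]}}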